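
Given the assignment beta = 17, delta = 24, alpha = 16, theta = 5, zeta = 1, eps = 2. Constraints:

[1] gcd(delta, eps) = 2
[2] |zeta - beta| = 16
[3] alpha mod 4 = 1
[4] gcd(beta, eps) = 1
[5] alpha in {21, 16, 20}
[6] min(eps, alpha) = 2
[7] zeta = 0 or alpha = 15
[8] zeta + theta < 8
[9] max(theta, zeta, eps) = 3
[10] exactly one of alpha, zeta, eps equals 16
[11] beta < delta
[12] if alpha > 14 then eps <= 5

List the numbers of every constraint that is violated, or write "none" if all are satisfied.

[1] gcd(24, 2) = 2  yes
[2] |1 - 17| = 16  yes
[3] 16 mod 4 = 0, not 1  no
[4] gcd(17, 2) = 1  yes
[5] alpha = 16 is in {21, 16, 20}  yes
[6] min(2, 16) = 2  yes
[7] zeta = 1 ≠ 0 and alpha = 16 ≠ 15; both disjuncts false  no
[8] zeta + theta = 1 + 5 = 6; 6 < 8  yes
[9] max(5, 1, 2) = 5, not 3  no
[10] alpha=16, zeta=1, eps=2; 1 of them equals 16  yes
[11] beta = 17, delta = 24; 17 < 24  yes
[12] alpha = 16 > 14, so we need eps ≤ 5; eps = 2 ≤ 5  yes

Constraints 3, 7, and 9 are violated.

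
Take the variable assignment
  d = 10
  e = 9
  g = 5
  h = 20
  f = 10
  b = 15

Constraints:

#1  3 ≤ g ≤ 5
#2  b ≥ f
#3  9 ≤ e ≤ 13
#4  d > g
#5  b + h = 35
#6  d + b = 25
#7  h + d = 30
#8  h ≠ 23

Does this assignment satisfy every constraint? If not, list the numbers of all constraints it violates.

#1 g = 5 lies in [3, 5] — satisfied.
#2 b = 15, f = 10; 15 ≥ 10 — satisfied.
#3 e = 9 lies in [9, 13] — satisfied.
#4 d = 10, g = 5; 10 > 5 — satisfied.
#5 b + h = 15 + 20 = 35 — satisfied.
#6 d + b = 10 + 15 = 25 — satisfied.
#7 h + d = 20 + 10 = 30 — satisfied.
#8 h = 20, and 20 ≠ 23 — satisfied.

Yes — all constraints hold.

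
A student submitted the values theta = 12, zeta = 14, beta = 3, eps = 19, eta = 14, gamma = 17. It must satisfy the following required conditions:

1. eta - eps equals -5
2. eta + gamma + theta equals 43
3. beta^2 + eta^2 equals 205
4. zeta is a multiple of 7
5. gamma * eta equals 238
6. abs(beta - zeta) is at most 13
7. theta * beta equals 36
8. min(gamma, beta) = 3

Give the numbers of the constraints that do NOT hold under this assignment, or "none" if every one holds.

1. eta - eps = 14 - 19 = -5 — satisfied.
2. eta + gamma + theta = 14 + 17 + 12 = 43 — satisfied.
3. beta^2 + eta^2 = 3^2 + 14^2 = 9 + 196 = 205 — satisfied.
4. 14 / 7 = 2, so 7 divides 14 — satisfied.
5. gamma * eta = 17 * 14 = 238 — satisfied.
6. abs(3 - 14) = 11; 11 ≤ 13 — satisfied.
7. theta * beta = 12 * 3 = 36 — satisfied.
8. min(17, 3) = 3 — satisfied.

All constraints are satisfied.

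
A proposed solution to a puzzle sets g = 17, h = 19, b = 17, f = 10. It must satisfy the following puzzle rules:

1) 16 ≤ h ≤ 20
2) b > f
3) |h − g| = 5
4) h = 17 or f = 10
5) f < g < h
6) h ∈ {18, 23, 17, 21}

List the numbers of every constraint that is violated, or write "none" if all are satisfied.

1) h = 19 lies in [16, 20] — satisfied.
2) b = 17, f = 10; 17 > 10 — satisfied.
3) |19 − 17| = 2, not 5 — violated.
4) h = 19 ≠ 17, but f = 10 = 10 (second disjunct) — satisfied.
5) values 10 < 17 < 19 — satisfied.
6) h = 19 is not in {18, 23, 17, 21} — violated.

The assignment fails constraints 3 and 6.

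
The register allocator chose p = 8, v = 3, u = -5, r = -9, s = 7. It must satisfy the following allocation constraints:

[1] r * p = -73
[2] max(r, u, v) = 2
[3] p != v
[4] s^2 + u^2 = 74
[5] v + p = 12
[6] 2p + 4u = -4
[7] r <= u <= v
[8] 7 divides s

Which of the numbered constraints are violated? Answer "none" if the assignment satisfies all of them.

[1] r * p = -9 * 8 = -72, not -73 — violated.
[2] max(-9, -5, 3) = 3, not 2 — violated.
[3] p = 8, v = 3; distinct — OK.
[4] s^2 + u^2 = 7^2 + (-5)^2 = 49 + 25 = 74 — OK.
[5] v + p = 3 + 8 = 11, not 12 — violated.
[6] 2p + 4u = 2(8) + 4(-5) = -4 — OK.
[7] values -9 <= -5 <= 3 — OK.
[8] 7 / 7 = 1, so 7 divides 7 — OK.

Constraints 1, 2, 5 do not hold.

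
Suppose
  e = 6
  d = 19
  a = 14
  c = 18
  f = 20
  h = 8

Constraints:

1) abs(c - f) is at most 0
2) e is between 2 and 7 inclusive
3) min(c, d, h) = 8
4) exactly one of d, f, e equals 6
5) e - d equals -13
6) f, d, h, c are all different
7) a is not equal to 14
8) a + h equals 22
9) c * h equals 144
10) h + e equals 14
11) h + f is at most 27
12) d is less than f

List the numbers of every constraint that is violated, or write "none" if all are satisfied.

Violated: 1, 7, and 11.

1) abs(18 - 20) = 2; 2 > 0, exceeds bound 0 — does not hold.
2) e = 6 lies in [2, 7] — holds.
3) min(18, 19, 8) = 8 — holds.
4) d=19, f=20, e=6; 1 of them equals 6 — holds.
5) e - d = 6 - 19 = -13 — holds.
6) values 20, 19, 8, 18 are pairwise distinct — holds.
7) a = 14, but 14 is required to differ — does not hold.
8) a + h = 14 + 8 = 22 — holds.
9) c * h = 18 * 8 = 144 — holds.
10) h + e = 8 + 6 = 14 — holds.
11) h + f = 8 + 20 = 28; 28 > 27, bound 27 not met — does not hold.
12) d = 19, f = 20; 19 < 20 — holds.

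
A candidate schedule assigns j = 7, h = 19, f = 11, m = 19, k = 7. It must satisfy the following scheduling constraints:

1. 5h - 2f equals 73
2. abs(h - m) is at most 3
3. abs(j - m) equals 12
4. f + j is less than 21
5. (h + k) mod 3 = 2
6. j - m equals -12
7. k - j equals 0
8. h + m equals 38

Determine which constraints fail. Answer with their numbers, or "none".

1. 5h - 2f = 5(19) - 2(11) = 73 — holds.
2. abs(19 - 19) = 0; 0 ≤ 3 — holds.
3. abs(7 - 19) = 12 — holds.
4. f + j = 11 + 7 = 18; 18 < 21 — holds.
5. h + k = 26; 26 mod 3 = 2 — holds.
6. j - m = 7 - 19 = -12 — holds.
7. k - j = 7 - 7 = 0 — holds.
8. h + m = 19 + 19 = 38 — holds.

The assignment satisfies every constraint.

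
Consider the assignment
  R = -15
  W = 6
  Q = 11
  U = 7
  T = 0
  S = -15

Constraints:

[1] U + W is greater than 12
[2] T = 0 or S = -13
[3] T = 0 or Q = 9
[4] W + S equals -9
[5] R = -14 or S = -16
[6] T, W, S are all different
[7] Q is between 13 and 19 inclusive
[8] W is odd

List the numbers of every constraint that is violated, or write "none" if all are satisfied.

[1] U + W = 7 + 6 = 13; 13 > 12  yes
[2] T = 0 = 0 (first disjunct)  yes
[3] T = 0 = 0 (first disjunct)  yes
[4] W + S = 6 + (-15) = -9  yes
[5] R = -15 ≠ -14 and S = -15 ≠ -16; both disjuncts false  no
[6] values 0, 6, -15 are pairwise distinct  yes
[7] Q = 11 is outside [13, 19]  no
[8] W = 6 is even  no

Constraints 5, 7, and 8 do not hold.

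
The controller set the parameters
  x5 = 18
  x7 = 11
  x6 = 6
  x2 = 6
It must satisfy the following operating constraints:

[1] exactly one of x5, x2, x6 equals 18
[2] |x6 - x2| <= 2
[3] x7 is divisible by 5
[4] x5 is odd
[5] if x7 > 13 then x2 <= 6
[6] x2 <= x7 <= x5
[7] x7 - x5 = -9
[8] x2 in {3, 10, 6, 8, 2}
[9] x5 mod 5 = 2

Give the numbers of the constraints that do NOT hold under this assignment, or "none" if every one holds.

[1] x5=18, x2=6, x6=6; 1 of them equals 18 — OK.
[2] |6 - 6| = 0; 0 ≤ 2 — OK.
[3] 11 = 5*2 + 1, so 5 does not divide 11 — violated.
[4] x5 = 18 is even — violated.
[5] x7 = 11, not > 13; antecedent false, conditional vacuously true — OK.
[6] values 6 <= 11 <= 18 — OK.
[7] x7 - x5 = 11 - 18 = -7, not -9 — violated.
[8] x2 = 6 is in {3, 10, 6, 8, 2} — OK.
[9] 18 mod 5 = 3, not 2 — violated.

Violated: 3, 4, 7, and 9.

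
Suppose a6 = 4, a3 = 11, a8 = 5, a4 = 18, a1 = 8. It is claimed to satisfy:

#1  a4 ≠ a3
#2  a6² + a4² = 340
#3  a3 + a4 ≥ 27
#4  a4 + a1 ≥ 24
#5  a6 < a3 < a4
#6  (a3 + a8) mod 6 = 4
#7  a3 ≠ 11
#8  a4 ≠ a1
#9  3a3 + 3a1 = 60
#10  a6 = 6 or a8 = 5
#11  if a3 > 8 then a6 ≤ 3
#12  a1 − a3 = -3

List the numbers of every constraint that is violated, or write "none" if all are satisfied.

#1 a4 = 18, a3 = 11; distinct  ✔
#2 a6² + a4² = 4² + 18² = 16 + 324 = 340  ✔
#3 a3 + a4 = 11 + 18 = 29; 29 ≥ 27  ✔
#4 a4 + a1 = 18 + 8 = 26; 26 ≥ 24  ✔
#5 values 4 < 11 < 18  ✔
#6 a3 + a8 = 16; 16 mod 6 = 4  ✔
#7 a3 = 11, but 11 is required to differ  ✘
#8 a4 = 18, a1 = 8; distinct  ✔
#9 3a3 + 3a1 = 3(11) + 3(8) = 57, not 60  ✘
#10 a6 = 4 ≠ 6, but a8 = 5 = 5 (second disjunct)  ✔
#11 a3 = 11 > 8, so we need a6 ≤ 3; but a6 = 4 > 3  ✘
#12 a1 − a3 = 8 − 11 = -3  ✔

The assignment fails constraints 7, 9, and 11.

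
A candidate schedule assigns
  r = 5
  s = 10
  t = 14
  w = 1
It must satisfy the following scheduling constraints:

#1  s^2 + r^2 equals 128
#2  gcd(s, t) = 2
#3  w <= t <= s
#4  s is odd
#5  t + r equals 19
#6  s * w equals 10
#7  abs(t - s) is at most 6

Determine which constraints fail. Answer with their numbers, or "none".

#1 s^2 + r^2 = 10^2 + 5^2 = 100 + 25 = 125, not 128 — fails.
#2 gcd(10, 14) = 2 — holds.
#3 values 1, 14, 10; t = 14 is not <= s = 10 — fails.
#4 s = 10 is even — fails.
#5 t + r = 14 + 5 = 19 — holds.
#6 s * w = 10 * 1 = 10 — holds.
#7 abs(14 - 10) = 4; 4 ≤ 6 — holds.

Constraints 1, 3, and 4 do not hold.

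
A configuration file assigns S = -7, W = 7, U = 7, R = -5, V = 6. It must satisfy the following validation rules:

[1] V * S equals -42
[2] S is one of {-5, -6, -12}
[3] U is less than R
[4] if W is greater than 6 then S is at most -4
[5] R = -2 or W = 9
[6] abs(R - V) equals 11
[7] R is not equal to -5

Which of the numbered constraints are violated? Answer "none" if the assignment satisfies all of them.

Constraints 2, 3, 5, and 7 do not hold.

[1] V * S = 6 * (-7) = -42  ✓
[2] S = -7 is not in {-5, -6, -12}  ✗
[3] U = 7, R = -5; 7 ≥ -5 (want <)  ✗
[4] W = 7 > 6, so we need S ≤ -4; S = -7 ≤ -4  ✓
[5] R = -5 ≠ -2 and W = 7 ≠ 9; both disjuncts false  ✗
[6] abs(-5 - 6) = 11  ✓
[7] R = -5, but -5 is required to differ  ✗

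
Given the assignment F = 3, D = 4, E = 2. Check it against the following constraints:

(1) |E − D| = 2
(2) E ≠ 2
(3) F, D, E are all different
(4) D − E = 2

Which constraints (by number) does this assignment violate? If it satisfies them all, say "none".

The assignment fails constraint 2.

(1) |2 − 4| = 2  holds
(2) E = 2, but 2 is required to differ  fails
(3) values 3, 4, 2 are pairwise distinct  holds
(4) D − E = 4 − 2 = 2  holds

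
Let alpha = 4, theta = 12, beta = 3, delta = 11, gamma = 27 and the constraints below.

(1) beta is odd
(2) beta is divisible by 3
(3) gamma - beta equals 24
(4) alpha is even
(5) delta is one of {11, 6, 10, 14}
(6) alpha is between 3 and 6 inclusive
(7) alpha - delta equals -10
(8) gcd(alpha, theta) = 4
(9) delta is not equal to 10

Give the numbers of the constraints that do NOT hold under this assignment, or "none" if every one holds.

No — constraint 7 is not satisfied.

(1) beta = 3 is odd  ✓
(2) 3 / 3 = 1, so 3 divides 3  ✓
(3) gamma - beta = 27 - 3 = 24  ✓
(4) alpha = 4 is even  ✓
(5) delta = 11 is in {11, 6, 10, 14}  ✓
(6) alpha = 4 lies in [3, 6]  ✓
(7) alpha - delta = 4 - 11 = -7, not -10  ✗
(8) gcd(4, 12) = 4  ✓
(9) delta = 11, and 11 ≠ 10  ✓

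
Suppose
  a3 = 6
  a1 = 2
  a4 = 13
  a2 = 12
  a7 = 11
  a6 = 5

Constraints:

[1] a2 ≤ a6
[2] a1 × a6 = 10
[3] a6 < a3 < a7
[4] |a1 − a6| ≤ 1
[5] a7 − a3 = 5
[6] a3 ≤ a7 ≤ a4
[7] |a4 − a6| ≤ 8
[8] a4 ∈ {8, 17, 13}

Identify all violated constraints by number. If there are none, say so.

Constraints 1, 4 do not hold.

[1] a2 = 12, a6 = 5; 12 > 5 (want ≤)  FAIL
[2] a1 × a6 = 2 × 5 = 10  OK
[3] values 5 < 6 < 11  OK
[4] |2 − 5| = 3; 3 > 1, exceeds bound 1  FAIL
[5] a7 − a3 = 11 − 6 = 5  OK
[6] values 6 ≤ 11 ≤ 13  OK
[7] |13 − 5| = 8; 8 ≤ 8  OK
[8] a4 = 13 is in {8, 17, 13}  OK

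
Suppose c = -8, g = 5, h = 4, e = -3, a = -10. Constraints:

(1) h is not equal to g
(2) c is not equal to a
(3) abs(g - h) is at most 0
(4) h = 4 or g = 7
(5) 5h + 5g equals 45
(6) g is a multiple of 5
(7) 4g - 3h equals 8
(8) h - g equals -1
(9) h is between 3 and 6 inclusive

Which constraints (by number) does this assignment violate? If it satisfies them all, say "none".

Constraint 3 does not hold.

(1) h = 4, g = 5; distinct — holds.
(2) c = -8, a = -10; distinct — holds.
(3) abs(5 - 4) = 1; 1 > 0, exceeds bound 0 — fails.
(4) h = 4 = 4 (first disjunct) — holds.
(5) 5h + 5g = 5(4) + 5(5) = 45 — holds.
(6) 5 / 5 = 1, so 5 divides 5 — holds.
(7) 4g - 3h = 4(5) - 3(4) = 8 — holds.
(8) h - g = 4 - 5 = -1 — holds.
(9) h = 4 lies in [3, 6] — holds.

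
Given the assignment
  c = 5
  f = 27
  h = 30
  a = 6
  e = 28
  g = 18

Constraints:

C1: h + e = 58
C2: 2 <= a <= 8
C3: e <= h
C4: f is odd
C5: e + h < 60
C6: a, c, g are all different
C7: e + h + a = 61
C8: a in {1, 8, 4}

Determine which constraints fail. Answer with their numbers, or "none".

C1: h + e = 30 + 28 = 58  yes
C2: a = 6 lies in [2, 8]  yes
C3: e = 28, h = 30; 28 ≤ 30  yes
C4: f = 27 is odd  yes
C5: e + h = 28 + 30 = 58; 58 < 60  yes
C6: values 6, 5, 18 are pairwise distinct  yes
C7: e + h + a = 28 + 30 + 6 = 64, not 61  no
C8: a = 6 is not in {1, 8, 4}  no

Constraints 7 and 8 are violated.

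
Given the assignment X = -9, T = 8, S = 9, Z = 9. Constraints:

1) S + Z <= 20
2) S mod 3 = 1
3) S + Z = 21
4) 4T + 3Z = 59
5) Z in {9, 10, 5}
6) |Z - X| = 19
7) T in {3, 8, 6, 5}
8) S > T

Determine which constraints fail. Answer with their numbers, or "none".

1) S + Z = 9 + 9 = 18; 18 ≤ 20  yes
2) 9 mod 3 = 0, not 1  no
3) S + Z = 9 + 9 = 18, not 21  no
4) 4T + 3Z = 4(8) + 3(9) = 59  yes
5) Z = 9 is in {9, 10, 5}  yes
6) |9 - (-9)| = 18, not 19  no
7) T = 8 is in {3, 8, 6, 5}  yes
8) S = 9, T = 8; 9 > 8  yes

No — constraints 2, 3, and 6 are not satisfied.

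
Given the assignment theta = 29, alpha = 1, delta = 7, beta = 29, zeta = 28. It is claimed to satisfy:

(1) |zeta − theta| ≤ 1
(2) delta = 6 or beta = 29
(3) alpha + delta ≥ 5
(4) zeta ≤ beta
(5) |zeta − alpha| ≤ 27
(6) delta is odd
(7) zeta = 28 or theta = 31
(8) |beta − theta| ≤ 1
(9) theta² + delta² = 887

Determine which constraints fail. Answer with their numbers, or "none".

Constraint 9 is violated.

(1) |28 − 29| = 1; 1 ≤ 1 — OK.
(2) delta = 7 ≠ 6, but beta = 29 = 29 (second disjunct) — OK.
(3) alpha + delta = 1 + 7 = 8; 8 ≥ 5 — OK.
(4) zeta = 28, beta = 29; 28 ≤ 29 — OK.
(5) |28 − 1| = 27; 27 ≤ 27 — OK.
(6) delta = 7 is odd — OK.
(7) zeta = 28 = 28 (first disjunct) — OK.
(8) |29 − 29| = 0; 0 ≤ 1 — OK.
(9) theta² + delta² = 29² + 7² = 841 + 49 = 890, not 887 — violated.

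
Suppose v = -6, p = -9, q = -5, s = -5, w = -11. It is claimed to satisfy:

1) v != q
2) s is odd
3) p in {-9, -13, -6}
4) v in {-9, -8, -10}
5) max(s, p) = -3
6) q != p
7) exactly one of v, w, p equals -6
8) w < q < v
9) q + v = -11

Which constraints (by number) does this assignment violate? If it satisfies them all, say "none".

No — constraints 4, 5, and 8 are not satisfied.

1) v = -6, q = -5; distinct  ✔
2) s = -5 is odd  ✔
3) p = -9 is in {-9, -13, -6}  ✔
4) v = -6 is not in {-9, -8, -10}  ✘
5) max(-5, -9) = -5, not -3  ✘
6) q = -5, p = -9; distinct  ✔
7) v=-6, w=-11, p=-9; 1 of them equals -6  ✔
8) values -11, -5, -6; q = -5 is not < v = -6  ✘
9) q + v = -5 + (-6) = -11  ✔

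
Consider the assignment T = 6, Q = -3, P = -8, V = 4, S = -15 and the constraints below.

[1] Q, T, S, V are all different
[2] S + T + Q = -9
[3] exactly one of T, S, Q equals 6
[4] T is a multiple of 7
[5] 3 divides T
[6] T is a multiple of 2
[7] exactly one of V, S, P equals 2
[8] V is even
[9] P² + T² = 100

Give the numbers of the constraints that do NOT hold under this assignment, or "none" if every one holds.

The assignment fails constraints 2, 4, and 7.

[1] values -3, 6, -15, 4 are pairwise distinct — OK.
[2] S + T + Q = -15 + 6 + (-3) = -12, not -9 — violated.
[3] T=6, S=-15, Q=-3; 1 of them equals 6 — OK.
[4] 6 = 7×0 + 6, so 7 does not divide 6 — violated.
[5] 6 / 3 = 2, so 3 divides 6 — OK.
[6] 6 / 2 = 3, so 2 divides 6 — OK.
[7] V=4, S=-15, P=-8; 0 of them equal 2, not exactly one — violated.
[8] V = 4 is even — OK.
[9] P² + T² = (-8)² + 6² = 64 + 36 = 100 — OK.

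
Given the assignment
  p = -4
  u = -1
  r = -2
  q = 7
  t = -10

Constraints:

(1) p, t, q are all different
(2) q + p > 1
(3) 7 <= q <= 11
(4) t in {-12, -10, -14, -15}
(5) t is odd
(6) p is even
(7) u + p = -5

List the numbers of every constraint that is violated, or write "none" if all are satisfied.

The assignment fails constraint 5.

(1) values -4, -10, 7 are pairwise distinct  true
(2) q + p = 7 + (-4) = 3; 3 > 1  true
(3) q = 7 lies in [7, 11]  true
(4) t = -10 is in {-12, -10, -14, -15}  true
(5) t = -10 is even  false
(6) p = -4 is even  true
(7) u + p = -1 + (-4) = -5  true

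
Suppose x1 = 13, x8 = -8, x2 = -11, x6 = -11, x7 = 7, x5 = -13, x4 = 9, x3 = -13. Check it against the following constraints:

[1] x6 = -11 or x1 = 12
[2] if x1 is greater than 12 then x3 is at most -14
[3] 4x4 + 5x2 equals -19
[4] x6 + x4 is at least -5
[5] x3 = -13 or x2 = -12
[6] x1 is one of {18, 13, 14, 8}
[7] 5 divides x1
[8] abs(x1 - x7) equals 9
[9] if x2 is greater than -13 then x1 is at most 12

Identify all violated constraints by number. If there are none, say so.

Constraints 2, 7, 8, and 9 are violated.

[1] x6 = -11 = -11 (first disjunct)  yes
[2] x1 = 13 > 12, so we need x3 ≤ -14; but x3 = -13 > -14  no
[3] 4x4 + 5x2 = 4(9) + 5(-11) = -19  yes
[4] x6 + x4 = -11 + 9 = -2; -2 ≥ -5  yes
[5] x3 = -13 = -13 (first disjunct)  yes
[6] x1 = 13 is in {18, 13, 14, 8}  yes
[7] 13 = 5*2 + 3, so 5 does not divide 13  no
[8] abs(13 - 7) = 6, not 9  no
[9] x2 = -11 > -13, so we need x1 ≤ 12; but x1 = 13 > 12  no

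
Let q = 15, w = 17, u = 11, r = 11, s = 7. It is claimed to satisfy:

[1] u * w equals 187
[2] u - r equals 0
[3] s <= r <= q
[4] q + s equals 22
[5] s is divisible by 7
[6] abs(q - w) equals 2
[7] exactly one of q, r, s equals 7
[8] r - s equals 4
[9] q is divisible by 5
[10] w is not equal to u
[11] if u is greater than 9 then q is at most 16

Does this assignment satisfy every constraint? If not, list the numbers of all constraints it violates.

None — every constraint holds.

[1] u * w = 11 * 17 = 187  yes
[2] u - r = 11 - 11 = 0  yes
[3] values 7 <= 11 <= 15  yes
[4] q + s = 15 + 7 = 22  yes
[5] 7 / 7 = 1, so 7 divides 7  yes
[6] abs(15 - 17) = 2  yes
[7] q=15, r=11, s=7; 1 of them equals 7  yes
[8] r - s = 11 - 7 = 4  yes
[9] 15 / 5 = 3, so 5 divides 15  yes
[10] w = 17, u = 11; distinct  yes
[11] u = 11 > 9, so we need q ≤ 16; q = 15 ≤ 16  yes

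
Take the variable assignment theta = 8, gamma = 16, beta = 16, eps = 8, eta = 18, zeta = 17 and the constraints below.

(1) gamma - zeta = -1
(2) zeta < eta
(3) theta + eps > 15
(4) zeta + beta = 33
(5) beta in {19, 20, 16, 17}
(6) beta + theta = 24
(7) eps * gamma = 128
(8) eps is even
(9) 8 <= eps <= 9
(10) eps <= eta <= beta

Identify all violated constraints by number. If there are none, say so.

(1) gamma - zeta = 16 - 17 = -1 — holds.
(2) zeta = 17, eta = 18; 17 < 18 — holds.
(3) theta + eps = 8 + 8 = 16; 16 > 15 — holds.
(4) zeta + beta = 17 + 16 = 33 — holds.
(5) beta = 16 is in {19, 20, 16, 17} — holds.
(6) beta + theta = 16 + 8 = 24 — holds.
(7) eps * gamma = 8 * 16 = 128 — holds.
(8) eps = 8 is even — holds.
(9) eps = 8 lies in [8, 9] — holds.
(10) values 8, 18, 16; eta = 18 is not <= beta = 16 — does not hold.

Constraint 10 does not hold.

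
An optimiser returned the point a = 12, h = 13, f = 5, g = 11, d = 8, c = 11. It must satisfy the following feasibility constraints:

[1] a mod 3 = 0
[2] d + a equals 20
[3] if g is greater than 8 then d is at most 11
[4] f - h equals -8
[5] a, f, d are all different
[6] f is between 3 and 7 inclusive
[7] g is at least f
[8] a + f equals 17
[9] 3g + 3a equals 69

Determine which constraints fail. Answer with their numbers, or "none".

[1] 12 mod 3 = 0  ✓
[2] d + a = 8 + 12 = 20  ✓
[3] g = 11 > 8, so we need d ≤ 11; d = 8 ≤ 11  ✓
[4] f - h = 5 - 13 = -8  ✓
[5] values 12, 5, 8 are pairwise distinct  ✓
[6] f = 5 lies in [3, 7]  ✓
[7] g = 11, f = 5; 11 ≥ 5  ✓
[8] a + f = 12 + 5 = 17  ✓
[9] 3g + 3a = 3(11) + 3(12) = 69  ✓

The assignment satisfies every constraint.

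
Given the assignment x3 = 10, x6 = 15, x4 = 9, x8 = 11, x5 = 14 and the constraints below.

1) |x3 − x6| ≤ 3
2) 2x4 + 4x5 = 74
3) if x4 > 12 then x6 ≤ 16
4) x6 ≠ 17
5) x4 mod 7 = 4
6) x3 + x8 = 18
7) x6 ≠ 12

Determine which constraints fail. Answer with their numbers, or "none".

Violated: 1, 5, and 6.

1) |10 − 15| = 5; 5 > 3, exceeds bound 3  ✘
2) 2x4 + 4x5 = 2(9) + 4(14) = 74  ✔
3) x4 = 9, not > 12; antecedent false, conditional vacuously true  ✔
4) x6 = 15, and 15 ≠ 17  ✔
5) 9 mod 7 = 2, not 4  ✘
6) x3 + x8 = 10 + 11 = 21, not 18  ✘
7) x6 = 15, and 15 ≠ 12  ✔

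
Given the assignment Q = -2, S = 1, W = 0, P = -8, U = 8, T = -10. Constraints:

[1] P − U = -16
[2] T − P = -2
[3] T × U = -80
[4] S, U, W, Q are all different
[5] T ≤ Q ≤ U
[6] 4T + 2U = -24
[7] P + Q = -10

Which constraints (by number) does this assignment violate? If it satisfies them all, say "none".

None — every constraint holds.

[1] P − U = -8 − 8 = -16  ✓
[2] T − P = -10 − (-8) = -2  ✓
[3] T × U = -10 × 8 = -80  ✓
[4] values 1, 8, 0, -2 are pairwise distinct  ✓
[5] values -10 ≤ -2 ≤ 8  ✓
[6] 4T + 2U = 4(-10) + 2(8) = -24  ✓
[7] P + Q = -8 + (-2) = -10  ✓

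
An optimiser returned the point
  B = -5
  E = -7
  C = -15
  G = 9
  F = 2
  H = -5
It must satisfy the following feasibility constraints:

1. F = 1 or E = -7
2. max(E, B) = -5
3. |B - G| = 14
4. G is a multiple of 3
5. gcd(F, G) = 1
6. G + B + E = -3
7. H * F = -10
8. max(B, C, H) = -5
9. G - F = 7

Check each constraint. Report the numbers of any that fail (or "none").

Yes — all constraints hold.

1. F = 2 ≠ 1, but E = -7 = -7 (second disjunct)  ✔
2. max(-7, -5) = -5  ✔
3. |-5 - 9| = 14  ✔
4. 9 / 3 = 3, so 3 divides 9  ✔
5. gcd(2, 9) = 1  ✔
6. G + B + E = 9 + (-5) + (-7) = -3  ✔
7. H * F = -5 * 2 = -10  ✔
8. max(-5, -15, -5) = -5  ✔
9. G - F = 9 - 2 = 7  ✔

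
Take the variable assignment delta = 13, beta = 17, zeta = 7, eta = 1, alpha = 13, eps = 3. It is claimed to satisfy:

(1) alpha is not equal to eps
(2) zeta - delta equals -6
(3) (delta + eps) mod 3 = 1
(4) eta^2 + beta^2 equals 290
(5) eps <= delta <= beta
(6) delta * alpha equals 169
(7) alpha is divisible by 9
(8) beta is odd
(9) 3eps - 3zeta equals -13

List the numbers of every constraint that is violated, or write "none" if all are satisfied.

Constraints 7 and 9 do not hold.

(1) alpha = 13, eps = 3; distinct — holds.
(2) zeta - delta = 7 - 13 = -6 — holds.
(3) delta + eps = 16; 16 mod 3 = 1 — holds.
(4) eta^2 + beta^2 = 1^2 + 17^2 = 1 + 289 = 290 — holds.
(5) values 3 <= 13 <= 17 — holds.
(6) delta * alpha = 13 * 13 = 169 — holds.
(7) 13 = 9*1 + 4, so 9 does not divide 13 — does not hold.
(8) beta = 17 is odd — holds.
(9) 3eps - 3zeta = 3(3) - 3(7) = -12, not -13 — does not hold.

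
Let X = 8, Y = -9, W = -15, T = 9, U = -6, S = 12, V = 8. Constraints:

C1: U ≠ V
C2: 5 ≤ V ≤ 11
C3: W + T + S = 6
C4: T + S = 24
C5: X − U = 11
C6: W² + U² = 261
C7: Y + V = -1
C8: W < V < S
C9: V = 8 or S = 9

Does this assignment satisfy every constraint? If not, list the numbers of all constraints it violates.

Constraints 4 and 5 are violated.

C1: U = -6, V = 8; distinct — holds.
C2: V = 8 lies in [5, 11] — holds.
C3: W + T + S = -15 + 9 + 12 = 6 — holds.
C4: T + S = 9 + 12 = 21, not 24 — does not hold.
C5: X − U = 8 − (-6) = 14, not 11 — does not hold.
C6: W² + U² = (-15)² + (-6)² = 225 + 36 = 261 — holds.
C7: Y + V = -9 + 8 = -1 — holds.
C8: values -15 < 8 < 12 — holds.
C9: V = 8 = 8 (first disjunct) — holds.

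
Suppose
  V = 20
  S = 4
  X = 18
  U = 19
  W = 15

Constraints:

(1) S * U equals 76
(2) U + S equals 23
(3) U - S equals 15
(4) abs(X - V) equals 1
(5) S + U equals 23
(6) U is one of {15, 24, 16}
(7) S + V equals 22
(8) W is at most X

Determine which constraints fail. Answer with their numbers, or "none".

Constraints 4, 6, 7 do not hold.

(1) S * U = 4 * 19 = 76 — OK.
(2) U + S = 19 + 4 = 23 — OK.
(3) U - S = 19 - 4 = 15 — OK.
(4) abs(18 - 20) = 2, not 1 — violated.
(5) S + U = 4 + 19 = 23 — OK.
(6) U = 19 is not in {15, 24, 16} — violated.
(7) S + V = 4 + 20 = 24, not 22 — violated.
(8) W = 15, X = 18; 15 ≤ 18 — OK.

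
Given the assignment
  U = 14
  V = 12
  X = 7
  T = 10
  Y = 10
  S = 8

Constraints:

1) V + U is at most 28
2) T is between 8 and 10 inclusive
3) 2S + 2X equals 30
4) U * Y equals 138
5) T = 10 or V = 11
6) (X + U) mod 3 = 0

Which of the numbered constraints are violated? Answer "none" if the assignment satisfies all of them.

1) V + U = 12 + 14 = 26; 26 ≤ 28 — satisfied.
2) T = 10 lies in [8, 10] — satisfied.
3) 2S + 2X = 2(8) + 2(7) = 30 — satisfied.
4) U * Y = 14 * 10 = 140, not 138 — violated.
5) T = 10 = 10 (first disjunct) — satisfied.
6) X + U = 21; 21 mod 3 = 0 — satisfied.

No — constraint 4 is not satisfied.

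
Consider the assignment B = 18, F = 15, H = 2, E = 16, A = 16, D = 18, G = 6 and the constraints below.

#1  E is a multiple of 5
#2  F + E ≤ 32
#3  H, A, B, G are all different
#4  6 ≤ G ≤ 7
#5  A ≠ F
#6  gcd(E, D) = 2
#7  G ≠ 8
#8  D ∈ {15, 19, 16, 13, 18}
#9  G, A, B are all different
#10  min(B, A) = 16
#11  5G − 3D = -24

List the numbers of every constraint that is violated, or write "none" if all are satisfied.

#1 16 = 5×3 + 1, so 5 does not divide 16 — fails.
#2 F + E = 15 + 16 = 31; 31 ≤ 32 — holds.
#3 values 2, 16, 18, 6 are pairwise distinct — holds.
#4 G = 6 lies in [6, 7] — holds.
#5 A = 16, F = 15; distinct — holds.
#6 gcd(16, 18) = 2 — holds.
#7 G = 6, and 6 ≠ 8 — holds.
#8 D = 18 is in {15, 19, 16, 13, 18} — holds.
#9 values 6, 16, 18 are pairwise distinct — holds.
#10 min(18, 16) = 16 — holds.
#11 5G − 3D = 5(6) − 3(18) = -24 — holds.

Violated: 1.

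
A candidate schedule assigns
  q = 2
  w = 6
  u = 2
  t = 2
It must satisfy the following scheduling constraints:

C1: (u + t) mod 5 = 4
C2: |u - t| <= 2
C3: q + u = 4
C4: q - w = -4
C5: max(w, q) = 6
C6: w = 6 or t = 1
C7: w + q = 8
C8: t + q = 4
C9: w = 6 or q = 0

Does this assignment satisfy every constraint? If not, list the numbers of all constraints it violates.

C1: u + t = 4; 4 mod 5 = 4  ✔
C2: |2 - 2| = 0; 0 ≤ 2  ✔
C3: q + u = 2 + 2 = 4  ✔
C4: q - w = 2 - 6 = -4  ✔
C5: max(6, 2) = 6  ✔
C6: w = 6 = 6 (first disjunct)  ✔
C7: w + q = 6 + 2 = 8  ✔
C8: t + q = 2 + 2 = 4  ✔
C9: w = 6 = 6 (first disjunct)  ✔

None — every constraint holds.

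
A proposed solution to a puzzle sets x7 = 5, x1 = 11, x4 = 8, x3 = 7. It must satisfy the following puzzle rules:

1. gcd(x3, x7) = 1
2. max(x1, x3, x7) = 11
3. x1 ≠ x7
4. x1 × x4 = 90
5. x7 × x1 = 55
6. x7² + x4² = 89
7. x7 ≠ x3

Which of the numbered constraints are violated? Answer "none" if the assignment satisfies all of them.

1. gcd(7, 5) = 1 — holds.
2. max(11, 7, 5) = 11 — holds.
3. x1 = 11, x7 = 5; distinct — holds.
4. x1 × x4 = 11 × 8 = 88, not 90 — fails.
5. x7 × x1 = 5 × 11 = 55 — holds.
6. x7² + x4² = 5² + 8² = 25 + 64 = 89 — holds.
7. x7 = 5, x3 = 7; distinct — holds.

No — constraint 4 is not satisfied.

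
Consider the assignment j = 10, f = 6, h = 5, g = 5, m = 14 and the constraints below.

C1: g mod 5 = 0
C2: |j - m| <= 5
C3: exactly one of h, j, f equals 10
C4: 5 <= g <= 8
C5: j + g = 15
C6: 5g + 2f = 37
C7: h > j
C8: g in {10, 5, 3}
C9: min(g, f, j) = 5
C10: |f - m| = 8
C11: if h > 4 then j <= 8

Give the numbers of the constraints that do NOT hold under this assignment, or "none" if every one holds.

C1: 5 mod 5 = 0  yes
C2: |10 - 14| = 4; 4 ≤ 5  yes
C3: h=5, j=10, f=6; 1 of them equals 10  yes
C4: g = 5 lies in [5, 8]  yes
C5: j + g = 10 + 5 = 15  yes
C6: 5g + 2f = 5(5) + 2(6) = 37  yes
C7: h = 5, j = 10; 5 ≤ 10 (want >)  no
C8: g = 5 is in {10, 5, 3}  yes
C9: min(5, 6, 10) = 5  yes
C10: |6 - 14| = 8  yes
C11: h = 5 > 4, so we need j ≤ 8; but j = 10 > 8  no

Violated: 7 and 11.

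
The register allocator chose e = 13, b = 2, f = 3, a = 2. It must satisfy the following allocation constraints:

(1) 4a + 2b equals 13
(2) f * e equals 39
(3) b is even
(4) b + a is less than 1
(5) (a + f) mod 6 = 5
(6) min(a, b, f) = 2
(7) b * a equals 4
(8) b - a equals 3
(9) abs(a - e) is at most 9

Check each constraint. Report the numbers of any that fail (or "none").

(1) 4a + 2b = 4(2) + 2(2) = 12, not 13 — violated.
(2) f * e = 3 * 13 = 39 — OK.
(3) b = 2 is even — OK.
(4) b + a = 2 + 2 = 4; 4 ≥ 1, bound 1 not met — violated.
(5) a + f = 5; 5 mod 6 = 5 — OK.
(6) min(2, 2, 3) = 2 — OK.
(7) b * a = 2 * 2 = 4 — OK.
(8) b - a = 2 - 2 = 0, not 3 — violated.
(9) abs(2 - 13) = 11; 11 > 9, exceeds bound 9 — violated.

Violated: 1, 4, 8, and 9.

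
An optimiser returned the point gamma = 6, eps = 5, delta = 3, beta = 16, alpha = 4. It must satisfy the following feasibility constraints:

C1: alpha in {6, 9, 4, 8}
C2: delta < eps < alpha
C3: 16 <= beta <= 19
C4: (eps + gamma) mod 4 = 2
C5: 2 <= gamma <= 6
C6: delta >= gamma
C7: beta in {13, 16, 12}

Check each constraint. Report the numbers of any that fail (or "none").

The assignment fails constraints 2, 4, 6.

C1: alpha = 4 is in {6, 9, 4, 8} — holds.
C2: values 3, 5, 4; eps = 5 is not < alpha = 4 — does not hold.
C3: beta = 16 lies in [16, 19] — holds.
C4: eps + gamma = 11; 11 mod 4 = 3, not 2 — does not hold.
C5: gamma = 6 lies in [2, 6] — holds.
C6: delta = 3, gamma = 6; 3 < 6 (want ≥) — does not hold.
C7: beta = 16 is in {13, 16, 12} — holds.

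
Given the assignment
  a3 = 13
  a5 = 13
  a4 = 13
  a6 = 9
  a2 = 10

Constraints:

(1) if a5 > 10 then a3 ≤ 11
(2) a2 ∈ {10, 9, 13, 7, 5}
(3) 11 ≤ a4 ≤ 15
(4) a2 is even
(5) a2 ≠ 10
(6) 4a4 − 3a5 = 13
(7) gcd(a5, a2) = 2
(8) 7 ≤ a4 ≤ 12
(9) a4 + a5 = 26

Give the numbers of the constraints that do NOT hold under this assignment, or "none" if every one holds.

(1) a5 = 13 > 10, so we need a3 ≤ 11; but a3 = 13 > 11  false
(2) a2 = 10 is in {10, 9, 13, 7, 5}  true
(3) a4 = 13 lies in [11, 15]  true
(4) a2 = 10 is even  true
(5) a2 = 10, but 10 is required to differ  false
(6) 4a4 − 3a5 = 4(13) − 3(13) = 13  true
(7) gcd(13, 10) = 1, not 2  false
(8) a4 = 13 is outside [7, 12]  false
(9) a4 + a5 = 13 + 13 = 26  true

Violated: 1, 5, 7, and 8.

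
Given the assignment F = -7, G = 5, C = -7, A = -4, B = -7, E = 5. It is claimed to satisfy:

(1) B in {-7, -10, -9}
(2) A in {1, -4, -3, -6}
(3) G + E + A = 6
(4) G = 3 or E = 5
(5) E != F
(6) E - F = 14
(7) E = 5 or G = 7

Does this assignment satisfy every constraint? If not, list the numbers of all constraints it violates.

Constraint 6 is violated.

(1) B = -7 is in {-7, -10, -9}  OK
(2) A = -4 is in {1, -4, -3, -6}  OK
(3) G + E + A = 5 + 5 + (-4) = 6  OK
(4) G = 5 ≠ 3, but E = 5 = 5 (second disjunct)  OK
(5) E = 5, F = -7; distinct  OK
(6) E - F = 5 - (-7) = 12, not 14  FAIL
(7) E = 5 = 5 (first disjunct)  OK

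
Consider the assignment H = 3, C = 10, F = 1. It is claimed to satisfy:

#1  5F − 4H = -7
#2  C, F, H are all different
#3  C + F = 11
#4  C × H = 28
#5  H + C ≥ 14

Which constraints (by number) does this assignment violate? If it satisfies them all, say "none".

#1 5F − 4H = 5(1) − 4(3) = -7 — holds.
#2 values 10, 1, 3 are pairwise distinct — holds.
#3 C + F = 10 + 1 = 11 — holds.
#4 C × H = 10 × 3 = 30, not 28 — fails.
#5 H + C = 3 + 10 = 13; 13 < 14, bound 14 not met — fails.

Violated: 4 and 5.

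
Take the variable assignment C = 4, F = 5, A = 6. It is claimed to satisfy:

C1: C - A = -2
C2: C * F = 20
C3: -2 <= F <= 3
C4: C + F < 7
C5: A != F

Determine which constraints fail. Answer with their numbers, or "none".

C1: C - A = 4 - 6 = -2 — satisfied.
C2: C * F = 4 * 5 = 20 — satisfied.
C3: F = 5 is outside [-2, 3] — violated.
C4: C + F = 4 + 5 = 9; 9 ≥ 7, bound 7 not met — violated.
C5: A = 6, F = 5; distinct — satisfied.

Constraints 3 and 4 are violated.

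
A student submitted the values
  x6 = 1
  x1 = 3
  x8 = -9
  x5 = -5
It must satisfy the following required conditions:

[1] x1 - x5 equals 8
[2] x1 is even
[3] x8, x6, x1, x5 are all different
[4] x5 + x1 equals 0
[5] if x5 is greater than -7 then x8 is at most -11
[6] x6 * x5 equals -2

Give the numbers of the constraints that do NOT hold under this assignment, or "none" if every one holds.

[1] x1 - x5 = 3 - (-5) = 8 — holds.
[2] x1 = 3 is odd — fails.
[3] values -9, 1, 3, -5 are pairwise distinct — holds.
[4] x5 + x1 = -5 + 3 = -2, not 0 — fails.
[5] x5 = -5 > -7, so we need x8 ≤ -11; but x8 = -9 > -11 — fails.
[6] x6 * x5 = 1 * (-5) = -5, not -2 — fails.

Constraints 2, 4, 5, and 6 are violated.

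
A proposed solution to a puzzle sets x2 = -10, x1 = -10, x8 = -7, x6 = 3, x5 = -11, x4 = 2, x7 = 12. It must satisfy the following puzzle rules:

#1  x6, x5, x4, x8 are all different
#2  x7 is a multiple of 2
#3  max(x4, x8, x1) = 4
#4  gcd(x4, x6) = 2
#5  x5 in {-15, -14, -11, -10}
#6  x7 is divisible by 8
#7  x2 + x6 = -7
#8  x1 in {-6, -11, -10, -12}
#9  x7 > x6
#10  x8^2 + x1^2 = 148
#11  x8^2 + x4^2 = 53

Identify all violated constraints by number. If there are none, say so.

No — constraints 3, 4, 6, 10 are not satisfied.

#1 values 3, -11, 2, -7 are pairwise distinct  OK
#2 12 / 2 = 6, so 2 divides 12  OK
#3 max(2, -7, -10) = 2, not 4  FAIL
#4 gcd(2, 3) = 1, not 2  FAIL
#5 x5 = -11 is in {-15, -14, -11, -10}  OK
#6 12 = 8*1 + 4, so 8 does not divide 12  FAIL
#7 x2 + x6 = -10 + 3 = -7  OK
#8 x1 = -10 is in {-6, -11, -10, -12}  OK
#9 x7 = 12, x6 = 3; 12 > 3  OK
#10 x8^2 + x1^2 = (-7)^2 + (-10)^2 = 49 + 100 = 149, not 148  FAIL
#11 x8^2 + x4^2 = (-7)^2 + 2^2 = 49 + 4 = 53  OK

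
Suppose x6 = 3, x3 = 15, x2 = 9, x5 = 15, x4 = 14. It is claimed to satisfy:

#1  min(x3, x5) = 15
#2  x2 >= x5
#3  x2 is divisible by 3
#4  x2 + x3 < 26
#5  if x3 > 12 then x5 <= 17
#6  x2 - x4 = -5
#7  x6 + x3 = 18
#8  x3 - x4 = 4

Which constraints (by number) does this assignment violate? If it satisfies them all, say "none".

Constraints 2, 8 do not hold.

#1 min(15, 15) = 15 — holds.
#2 x2 = 9, x5 = 15; 9 < 15 (want ≥) — does not hold.
#3 9 / 3 = 3, so 3 divides 9 — holds.
#4 x2 + x3 = 9 + 15 = 24; 24 < 26 — holds.
#5 x3 = 15 > 12, so we need x5 ≤ 17; x5 = 15 ≤ 17 — holds.
#6 x2 - x4 = 9 - 14 = -5 — holds.
#7 x6 + x3 = 3 + 15 = 18 — holds.
#8 x3 - x4 = 15 - 14 = 1, not 4 — does not hold.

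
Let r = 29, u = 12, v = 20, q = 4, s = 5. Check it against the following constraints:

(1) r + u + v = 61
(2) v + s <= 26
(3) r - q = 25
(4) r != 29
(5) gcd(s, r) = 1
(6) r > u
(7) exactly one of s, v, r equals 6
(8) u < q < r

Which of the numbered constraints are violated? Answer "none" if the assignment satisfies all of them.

Constraints 4, 7, 8 do not hold.

(1) r + u + v = 29 + 12 + 20 = 61 — holds.
(2) v + s = 20 + 5 = 25; 25 ≤ 26 — holds.
(3) r - q = 29 - 4 = 25 — holds.
(4) r = 29, but 29 is required to differ — does not hold.
(5) gcd(5, 29) = 1 — holds.
(6) r = 29, u = 12; 29 > 12 — holds.
(7) s=5, v=20, r=29; 0 of them equal 6, not exactly one — does not hold.
(8) values 12, 4, 29; u = 12 is not < q = 4 — does not hold.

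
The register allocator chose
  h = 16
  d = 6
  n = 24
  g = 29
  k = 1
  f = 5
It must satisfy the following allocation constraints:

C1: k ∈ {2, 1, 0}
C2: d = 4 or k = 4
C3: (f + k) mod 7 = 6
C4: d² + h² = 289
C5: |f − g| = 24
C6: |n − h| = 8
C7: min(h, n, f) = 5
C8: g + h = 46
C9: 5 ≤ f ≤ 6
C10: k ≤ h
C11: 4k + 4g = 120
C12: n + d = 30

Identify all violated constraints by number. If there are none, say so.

No — constraints 2, 4, and 8 are not satisfied.

C1: k = 1 is in {2, 1, 0}  true
C2: d = 6 ≠ 4 and k = 1 ≠ 4; both disjuncts false  false
C3: f + k = 6; 6 mod 7 = 6  true
C4: d² + h² = 6² + 16² = 36 + 256 = 292, not 289  false
C5: |5 − 29| = 24  true
C6: |24 − 16| = 8  true
C7: min(16, 24, 5) = 5  true
C8: g + h = 29 + 16 = 45, not 46  false
C9: f = 5 lies in [5, 6]  true
C10: k = 1, h = 16; 1 ≤ 16  true
C11: 4k + 4g = 4(1) + 4(29) = 120  true
C12: n + d = 24 + 6 = 30  true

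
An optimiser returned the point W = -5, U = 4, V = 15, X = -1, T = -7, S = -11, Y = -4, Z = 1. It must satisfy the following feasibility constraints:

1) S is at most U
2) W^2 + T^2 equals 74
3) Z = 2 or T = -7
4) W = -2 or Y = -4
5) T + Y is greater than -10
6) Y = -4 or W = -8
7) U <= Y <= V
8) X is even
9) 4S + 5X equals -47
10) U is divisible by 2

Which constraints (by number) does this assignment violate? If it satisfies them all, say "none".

1) S = -11, U = 4; -11 ≤ 4  yes
2) W^2 + T^2 = (-5)^2 + (-7)^2 = 25 + 49 = 74  yes
3) Z = 1 ≠ 2, but T = -7 = -7 (second disjunct)  yes
4) W = -5 ≠ -2, but Y = -4 = -4 (second disjunct)  yes
5) T + Y = -7 + (-4) = -11; -11 ≤ -10, bound -10 not met  no
6) Y = -4 = -4 (first disjunct)  yes
7) values 4, -4, 15; U = 4 is not <= Y = -4  no
8) X = -1 is odd  no
9) 4S + 5X = 4(-11) + 5(-1) = -49, not -47  no
10) 4 / 2 = 2, so 2 divides 4  yes

No — constraints 5, 7, 8, and 9 are not satisfied.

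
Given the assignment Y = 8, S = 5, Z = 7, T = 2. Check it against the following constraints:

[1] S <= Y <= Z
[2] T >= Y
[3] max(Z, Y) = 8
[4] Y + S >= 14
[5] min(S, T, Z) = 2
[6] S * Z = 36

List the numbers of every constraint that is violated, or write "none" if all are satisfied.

[1] values 5, 8, 7; Y = 8 is not <= Z = 7  ✗
[2] T = 2, Y = 8; 2 < 8 (want ≥)  ✗
[3] max(7, 8) = 8  ✓
[4] Y + S = 8 + 5 = 13; 13 < 14, bound 14 not met  ✗
[5] min(5, 2, 7) = 2  ✓
[6] S * Z = 5 * 7 = 35, not 36  ✗

No — constraints 1, 2, 4, 6 are not satisfied.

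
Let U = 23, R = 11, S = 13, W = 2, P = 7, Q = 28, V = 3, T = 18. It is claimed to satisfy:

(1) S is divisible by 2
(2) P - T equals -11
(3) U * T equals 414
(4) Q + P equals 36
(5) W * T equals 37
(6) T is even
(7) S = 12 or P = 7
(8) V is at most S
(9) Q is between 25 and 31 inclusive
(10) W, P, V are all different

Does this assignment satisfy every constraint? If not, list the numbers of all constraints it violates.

(1) 13 = 2*6 + 1, so 2 does not divide 13 — violated.
(2) P - T = 7 - 18 = -11 — OK.
(3) U * T = 23 * 18 = 414 — OK.
(4) Q + P = 28 + 7 = 35, not 36 — violated.
(5) W * T = 2 * 18 = 36, not 37 — violated.
(6) T = 18 is even — OK.
(7) S = 13 ≠ 12, but P = 7 = 7 (second disjunct) — OK.
(8) V = 3, S = 13; 3 ≤ 13 — OK.
(9) Q = 28 lies in [25, 31] — OK.
(10) values 2, 7, 3 are pairwise distinct — OK.

The assignment fails constraints 1, 4, 5.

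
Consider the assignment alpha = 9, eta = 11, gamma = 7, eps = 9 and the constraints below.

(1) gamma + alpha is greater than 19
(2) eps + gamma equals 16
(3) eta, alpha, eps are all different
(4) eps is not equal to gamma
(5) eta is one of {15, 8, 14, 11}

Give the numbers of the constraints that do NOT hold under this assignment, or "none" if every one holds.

Violated: 1, 3.

(1) gamma + alpha = 7 + 9 = 16; 16 ≤ 19, bound 19 not met  ✗
(2) eps + gamma = 9 + 7 = 16  ✓
(3) alpha = eps = 9, not all different  ✗
(4) eps = 9, gamma = 7; distinct  ✓
(5) eta = 11 is in {15, 8, 14, 11}  ✓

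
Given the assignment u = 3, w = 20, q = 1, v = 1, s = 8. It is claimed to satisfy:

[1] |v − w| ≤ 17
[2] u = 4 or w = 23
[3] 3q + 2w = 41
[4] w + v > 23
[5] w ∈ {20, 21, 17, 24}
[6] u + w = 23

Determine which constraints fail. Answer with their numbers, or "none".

The assignment fails constraints 1, 2, 3, 4.

[1] |1 − 20| = 19; 19 > 17, exceeds bound 17 — fails.
[2] u = 3 ≠ 4 and w = 20 ≠ 23; both disjuncts false — fails.
[3] 3q + 2w = 3(1) + 2(20) = 43, not 41 — fails.
[4] w + v = 20 + 1 = 21; 21 ≤ 23, bound 23 not met — fails.
[5] w = 20 is in {20, 21, 17, 24} — holds.
[6] u + w = 3 + 20 = 23 — holds.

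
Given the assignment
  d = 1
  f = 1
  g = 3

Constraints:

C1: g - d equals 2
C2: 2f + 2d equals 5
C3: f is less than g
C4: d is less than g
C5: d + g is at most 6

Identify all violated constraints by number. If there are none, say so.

C1: g - d = 3 - 1 = 2  holds
C2: 2f + 2d = 2(1) + 2(1) = 4, not 5  fails
C3: f = 1, g = 3; 1 < 3  holds
C4: d = 1, g = 3; 1 < 3  holds
C5: d + g = 1 + 3 = 4; 4 ≤ 6  holds

Constraint 2 is violated.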